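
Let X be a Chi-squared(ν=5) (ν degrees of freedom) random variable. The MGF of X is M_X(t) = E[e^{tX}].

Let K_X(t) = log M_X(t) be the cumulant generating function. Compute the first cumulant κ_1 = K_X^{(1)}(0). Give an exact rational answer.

κ_1 = K′(0) = 5

M_X(t) = (1 - 2*t)^(-5/2)
K_X(t) = log M_X(t) = -5*log(1 - 2*t)/2
K′(t) = -5/(2*t - 1)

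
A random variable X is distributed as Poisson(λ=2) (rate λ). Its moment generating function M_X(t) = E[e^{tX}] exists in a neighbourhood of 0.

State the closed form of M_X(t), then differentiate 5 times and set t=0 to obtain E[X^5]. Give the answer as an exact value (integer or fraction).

E[X^5] = D^5[M](0) = 454

M_X(t) = e^(2*e^(t) - 2)
D^5[M](t) = (32*e^(5*t)*e^(2*e^(t)) + 160*e^(4*t)*e^(2*e^(t)) + 200*e^(3*t)*e^(2*e^(t)) + 60*e^(2*t)*e^(2*e^(t)) + 2*e^(t)*e^(2*e^(t)))*e^(-2)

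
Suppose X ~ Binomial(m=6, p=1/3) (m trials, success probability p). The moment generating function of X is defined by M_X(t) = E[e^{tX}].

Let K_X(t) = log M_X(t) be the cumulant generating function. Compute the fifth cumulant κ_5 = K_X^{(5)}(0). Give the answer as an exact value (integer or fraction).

M_X(t) = (e^(t)/3 + 2/3)^6
K_X(t) = log M_X(t) = 6*log(e^(t)/3 + 2/3)
D^5[K](t) = (-12*e^(4*t) + 264*e^(3*t) - 528*e^(2*t) + 96*e^(t))/(e^(5*t) + 10*e^(4*t) + 40*e^(3*t) + 80*e^(2*t) + 80*e^(t) + 32)

κ_5 = D^5[K](0) = -20/27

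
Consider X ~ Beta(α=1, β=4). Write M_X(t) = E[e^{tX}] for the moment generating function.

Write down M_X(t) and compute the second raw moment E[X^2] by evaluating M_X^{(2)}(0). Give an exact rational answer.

M_X(t) = ₁F₁(1; 5; t)
D^2[M](t) = ₁F₁(3; 7; t)/15

E[X^2] = D^2[M](0) = 1/15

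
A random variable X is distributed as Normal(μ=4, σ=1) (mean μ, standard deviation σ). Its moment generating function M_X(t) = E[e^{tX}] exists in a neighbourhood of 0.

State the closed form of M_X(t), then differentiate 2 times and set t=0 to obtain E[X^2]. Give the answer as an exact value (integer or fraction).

E[X^2] = M^(2)(0) = 17

M_X(t) = e^(t^2/2 + 4*t)
M^(2)(t) = t^2*e^(4*t)*e^(t^2/2) + 8*t*e^(4*t)*e^(t^2/2) + 17*e^(4*t)*e^(t^2/2)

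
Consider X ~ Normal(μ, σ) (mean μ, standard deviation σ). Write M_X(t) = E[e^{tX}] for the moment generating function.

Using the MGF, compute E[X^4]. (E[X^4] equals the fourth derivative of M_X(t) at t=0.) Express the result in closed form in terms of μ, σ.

M_X(t) = e^(μ*t + σ^2*t^2/2)

E[X^4] = M^(4)(0) = μ^4 + 6*μ^2*σ^2 + 3*σ^4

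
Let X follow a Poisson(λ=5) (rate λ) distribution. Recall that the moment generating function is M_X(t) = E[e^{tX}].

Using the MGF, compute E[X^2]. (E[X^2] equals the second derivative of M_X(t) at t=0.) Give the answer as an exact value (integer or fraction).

M_X(t) = e^(5*e^(t) - 5)
M′(t) = 5*e^(-5)*e^(t)*e^(5*e^(t))
M′′(t) = (25*e^(2*t)*e^(5*e^(t)) + 5*e^(t)*e^(5*e^(t)))*e^(-5)

E[X^2] = M′′(0) = 30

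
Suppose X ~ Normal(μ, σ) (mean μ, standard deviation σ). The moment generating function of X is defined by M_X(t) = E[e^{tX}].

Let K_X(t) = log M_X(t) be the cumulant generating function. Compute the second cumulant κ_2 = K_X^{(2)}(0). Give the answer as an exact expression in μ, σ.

M_X(t) = e^(μ*t + σ^2*t^2/2)
K_X(t) = log M_X(t) = μ*t + σ^2*t^2/2
K^(2)(t) = σ^2

κ_2 = K^(2)(0) = σ^2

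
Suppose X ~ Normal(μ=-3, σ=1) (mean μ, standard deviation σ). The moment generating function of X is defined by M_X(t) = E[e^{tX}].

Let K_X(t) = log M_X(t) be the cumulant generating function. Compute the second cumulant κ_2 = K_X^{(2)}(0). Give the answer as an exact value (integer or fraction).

M_X(t) = e^(t^2/2 - 3*t)
K_X(t) = log M_X(t) = t^2/2 - 3*t
K^(2)(t) = 1

κ_2 = K^(2)(0) = 1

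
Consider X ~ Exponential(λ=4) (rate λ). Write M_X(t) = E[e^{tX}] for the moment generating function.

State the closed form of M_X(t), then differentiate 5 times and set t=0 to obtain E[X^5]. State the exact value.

M_X(t) = 4/(4 - t)
M^(5)(t) = 480/(t^6 - 24*t^5 + 240*t^4 - 1280*t^3 + 3840*t^2 - 6144*t + 4096)

E[X^5] = M^(5)(0) = 15/128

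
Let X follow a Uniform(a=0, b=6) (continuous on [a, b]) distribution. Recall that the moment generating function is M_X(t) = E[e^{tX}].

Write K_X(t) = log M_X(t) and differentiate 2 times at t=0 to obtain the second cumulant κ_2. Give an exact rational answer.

κ_2 = d^2K/dt^2 |_{t=0} = 3

M_X(t) = (e^(6*t) - 1)/(6*t)
K_X(t) = log M_X(t) = -log(t) + log(e^(6*t) - 1) - log(6)
dK/dt = (6*t*e^(6*t) - e^(6*t) + 1)/(t*e^(6*t) - t)
d^2K/dt^2 = (-36*t^2*e^(6*t) + e^(12*t) - 2*e^(6*t) + 1)/(t^2*e^(12*t) - 2*t^2*e^(6*t) + t^2)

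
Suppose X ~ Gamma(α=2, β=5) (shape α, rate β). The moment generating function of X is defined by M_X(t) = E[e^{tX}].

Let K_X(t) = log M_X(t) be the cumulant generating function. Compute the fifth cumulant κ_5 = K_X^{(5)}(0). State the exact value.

κ_5 = d^5K/dt^5 |_{t=0} = 48/3125

M_X(t) = 25/(5 - t)^2
K_X(t) = log M_X(t) = -2*log(5 - t) + 2*log(5)
dK/dt = -2/(t - 5)
d^2K/dt^2 = 2/(t^2 - 10*t + 25)
d^3K/dt^3 = -4/(t^3 - 15*t^2 + 75*t - 125)
d^4K/dt^4 = 12/(t^4 - 20*t^3 + 150*t^2 - 500*t + 625)
d^5K/dt^5 = -48/(t^5 - 25*t^4 + 250*t^3 - 1250*t^2 + 3125*t - 3125)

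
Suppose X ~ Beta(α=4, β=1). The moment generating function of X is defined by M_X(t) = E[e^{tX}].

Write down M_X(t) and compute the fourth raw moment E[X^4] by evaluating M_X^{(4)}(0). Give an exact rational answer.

M_X(t) = ₁F₁(4; 5; t)
D^4[M](t) = ₁F₁(8; 9; t)/2

E[X^4] = D^4[M](0) = 1/2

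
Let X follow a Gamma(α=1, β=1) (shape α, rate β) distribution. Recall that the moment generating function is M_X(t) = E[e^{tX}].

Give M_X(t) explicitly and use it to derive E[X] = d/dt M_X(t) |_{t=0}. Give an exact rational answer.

E[X] = M′(0) = 1

M_X(t) = 1/(1 - t)
M′(t) = 1/(t^2 - 2*t + 1)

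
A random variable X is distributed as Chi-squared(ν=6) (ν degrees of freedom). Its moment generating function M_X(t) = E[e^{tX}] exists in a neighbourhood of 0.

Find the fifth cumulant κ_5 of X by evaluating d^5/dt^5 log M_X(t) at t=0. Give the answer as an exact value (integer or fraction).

M_X(t) = (1 - 2*t)^(-3)
K_X(t) = log M_X(t) = -3*log(1 - 2*t)
K^(5)(t) = -2304/(32*t^5 - 80*t^4 + 80*t^3 - 40*t^2 + 10*t - 1)

κ_5 = K^(5)(0) = 2304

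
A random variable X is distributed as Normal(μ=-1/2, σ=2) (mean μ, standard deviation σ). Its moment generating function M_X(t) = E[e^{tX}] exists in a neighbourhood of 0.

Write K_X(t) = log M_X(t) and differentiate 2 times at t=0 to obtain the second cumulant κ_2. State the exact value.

M_X(t) = e^(2*t^2 - t/2)
K_X(t) = log M_X(t) = 2*t^2 - t/2
K^(2)(t) = 4

κ_2 = K^(2)(0) = 4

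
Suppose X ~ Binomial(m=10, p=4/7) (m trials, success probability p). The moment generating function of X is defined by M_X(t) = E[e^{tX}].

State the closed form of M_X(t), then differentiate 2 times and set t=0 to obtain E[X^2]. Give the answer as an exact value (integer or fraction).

E[X^2] = d^2M/dt^2 |_{t=0} = 1720/49

M_X(t) = (4*e^(t)/7 + 3/7)^10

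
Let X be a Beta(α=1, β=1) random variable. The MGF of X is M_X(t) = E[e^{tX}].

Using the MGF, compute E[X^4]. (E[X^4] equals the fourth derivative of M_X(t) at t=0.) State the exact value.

E[X^4] = M′′′′(0) = 1/5

M_X(t) = ₁F₁(1; 2; t)
M′(t) = ₁F₁(2; 3; t)/2
M′′(t) = ₁F₁(3; 4; t)/3
M′′′(t) = ₁F₁(4; 5; t)/4
M′′′′(t) = ₁F₁(5; 6; t)/5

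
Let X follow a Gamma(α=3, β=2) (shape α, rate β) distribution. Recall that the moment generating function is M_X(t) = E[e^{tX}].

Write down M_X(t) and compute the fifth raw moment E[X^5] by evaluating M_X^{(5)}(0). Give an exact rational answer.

M_X(t) = 8/(2 - t)^3
dM/dt = 24/(t^4 - 8*t^3 + 24*t^2 - 32*t + 16)
d^2M/dt^2 = -96/(t^5 - 10*t^4 + 40*t^3 - 80*t^2 + 80*t - 32)
d^3M/dt^3 = 480/(t^6 - 12*t^5 + 60*t^4 - 160*t^3 + 240*t^2 - 192*t + 64)
d^4M/dt^4 = -2880/(t^7 - 14*t^6 + 84*t^5 - 280*t^4 + 560*t^3 - 672*t^2 + 448*t - 128)
d^5M/dt^5 = 20160/(t^8 - 16*t^7 + 112*t^6 - 448*t^5 + 1120*t^4 - 1792*t^3 + 1792*t^2 - 1024*t + 256)

E[X^5] = d^5M/dt^5 |_{t=0} = 315/4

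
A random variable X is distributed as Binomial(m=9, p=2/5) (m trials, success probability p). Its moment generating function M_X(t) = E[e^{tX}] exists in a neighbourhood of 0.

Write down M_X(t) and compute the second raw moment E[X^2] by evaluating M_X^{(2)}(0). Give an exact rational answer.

E[X^2] = M^(2)(0) = 378/25

M_X(t) = (2*e^(t)/5 + 3/5)^9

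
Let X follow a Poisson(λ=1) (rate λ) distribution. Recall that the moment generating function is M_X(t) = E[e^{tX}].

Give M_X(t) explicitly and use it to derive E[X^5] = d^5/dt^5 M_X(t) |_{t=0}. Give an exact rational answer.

E[X^5] = D^5[M](0) = 52

M_X(t) = e^(e^(t) - 1)
D^5[M](t) = (e^(5*t)*e^(e^(t)) + 10*e^(4*t)*e^(e^(t)) + 25*e^(3*t)*e^(e^(t)) + 15*e^(2*t)*e^(e^(t)) + e^(t)*e^(e^(t)))*e^(-1)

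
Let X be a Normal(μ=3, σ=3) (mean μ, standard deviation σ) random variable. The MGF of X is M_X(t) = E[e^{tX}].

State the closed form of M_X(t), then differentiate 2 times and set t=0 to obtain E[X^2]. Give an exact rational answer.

M_X(t) = e^(9*t^2/2 + 3*t)
M^(2)(t) = 81*t^2*e^(3*t)*e^(9*t^2/2) + 54*t*e^(3*t)*e^(9*t^2/2) + 18*e^(3*t)*e^(9*t^2/2)

E[X^2] = M^(2)(0) = 18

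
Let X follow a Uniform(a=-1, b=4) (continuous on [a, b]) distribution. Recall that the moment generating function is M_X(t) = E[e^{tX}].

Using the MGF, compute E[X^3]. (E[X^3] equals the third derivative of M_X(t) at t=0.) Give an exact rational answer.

E[X^3] = M′′′(0) = 51/4

M_X(t) = (e^(4*t) - e^(-t))/(5*t)
M′(t) = (4*t*e^(5*t) + t - e^(5*t) + 1)*e^(-t)/(5*t^2)
M′′(t) = (16*t^2*e^(5*t) - t^2 - 8*t*e^(5*t) - 2*t + 2*e^(5*t) - 2)*e^(-t)/(5*t^3)
M′′′(t) = (64*t^3*e^(5*t) + t^3 - 48*t^2*e^(5*t) + 3*t^2 + 24*t*e^(5*t) + 6*t - 6*e^(5*t) + 6)*e^(-t)/(5*t^4)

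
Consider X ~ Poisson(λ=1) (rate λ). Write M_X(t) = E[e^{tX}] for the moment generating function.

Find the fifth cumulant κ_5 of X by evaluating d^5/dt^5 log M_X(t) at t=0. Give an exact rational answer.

κ_5 = d^5K/dt^5 |_{t=0} = 1

M_X(t) = e^(e^(t) - 1)
K_X(t) = log M_X(t) = e^(t) - 1
dK/dt = e^(t)
d^2K/dt^2 = e^(t)
d^3K/dt^3 = e^(t)
d^4K/dt^4 = e^(t)
d^5K/dt^5 = e^(t)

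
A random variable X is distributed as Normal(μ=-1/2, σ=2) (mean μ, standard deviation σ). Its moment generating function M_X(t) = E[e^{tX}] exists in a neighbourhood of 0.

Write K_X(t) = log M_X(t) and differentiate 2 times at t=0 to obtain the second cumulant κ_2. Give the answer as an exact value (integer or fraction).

κ_2 = K^(2)(0) = 4

M_X(t) = e^(2*t^2 - t/2)
K_X(t) = log M_X(t) = 2*t^2 - t/2
K^(2)(t) = 4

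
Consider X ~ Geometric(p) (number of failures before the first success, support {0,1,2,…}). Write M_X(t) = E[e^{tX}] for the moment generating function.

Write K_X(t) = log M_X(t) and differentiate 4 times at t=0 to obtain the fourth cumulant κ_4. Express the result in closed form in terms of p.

κ_4 = D^4[K](0) = (-p^3 + 7*p^2 - 12*p + 6)/p^4

M_X(t) = p/(-(1 - p)*e^(t) + 1)
K_X(t) = log M_X(t) = log(p) - log(-(1 - p)*e^(t) + 1)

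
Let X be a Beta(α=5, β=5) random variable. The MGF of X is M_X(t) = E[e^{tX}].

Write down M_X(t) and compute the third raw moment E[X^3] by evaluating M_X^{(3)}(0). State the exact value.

M_X(t) = ₁F₁(5; 10; t)
M′(t) = ₁F₁(6; 11; t)/2
M′′(t) = 3*₁F₁(7; 12; t)/11
M′′′(t) = 7*₁F₁(8; 13; t)/44

E[X^3] = M′′′(0) = 7/44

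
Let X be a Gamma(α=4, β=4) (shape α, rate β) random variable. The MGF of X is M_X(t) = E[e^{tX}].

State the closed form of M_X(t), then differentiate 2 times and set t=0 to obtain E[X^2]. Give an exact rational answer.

M_X(t) = 256/(4 - t)^4
dM/dt = -1024/(t^5 - 20*t^4 + 160*t^3 - 640*t^2 + 1280*t - 1024)
d^2M/dt^2 = 5120/(t^6 - 24*t^5 + 240*t^4 - 1280*t^3 + 3840*t^2 - 6144*t + 4096)

E[X^2] = d^2M/dt^2 |_{t=0} = 5/4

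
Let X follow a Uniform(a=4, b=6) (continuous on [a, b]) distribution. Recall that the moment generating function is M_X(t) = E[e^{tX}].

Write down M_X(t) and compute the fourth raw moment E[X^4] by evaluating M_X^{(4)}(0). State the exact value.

M_X(t) = (e^(6*t) - e^(4*t))/(2*t)

E[X^4] = D^4[M](0) = 3376/5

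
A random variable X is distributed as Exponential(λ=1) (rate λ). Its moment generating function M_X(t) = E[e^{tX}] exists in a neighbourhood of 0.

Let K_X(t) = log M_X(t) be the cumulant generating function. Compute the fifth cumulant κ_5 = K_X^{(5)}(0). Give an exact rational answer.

κ_5 = K′′′′′(0) = 24

M_X(t) = 1/(1 - t)
K_X(t) = log M_X(t) = -log(1 - t)
K′(t) = -1/(t - 1)
K′′(t) = 1/(t^2 - 2*t + 1)
K′′′(t) = -2/(t^3 - 3*t^2 + 3*t - 1)
K′′′′(t) = 6/(t^4 - 4*t^3 + 6*t^2 - 4*t + 1)
K′′′′′(t) = -24/(t^5 - 5*t^4 + 10*t^3 - 10*t^2 + 5*t - 1)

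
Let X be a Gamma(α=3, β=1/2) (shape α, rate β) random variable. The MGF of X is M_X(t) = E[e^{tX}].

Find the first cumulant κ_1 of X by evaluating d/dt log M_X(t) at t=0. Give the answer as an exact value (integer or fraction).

κ_1 = K^(1)(0) = 6

M_X(t) = 1/(8*(1/2 - t)^3)
K_X(t) = log M_X(t) = -3*log(1/2 - t) - 3*log(2)
K^(1)(t) = -6/(2*t - 1)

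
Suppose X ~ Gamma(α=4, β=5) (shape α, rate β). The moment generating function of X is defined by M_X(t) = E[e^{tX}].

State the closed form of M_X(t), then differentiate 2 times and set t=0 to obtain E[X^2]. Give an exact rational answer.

M_X(t) = 625/(5 - t)^4
D^2[M](t) = 12500/(t^6 - 30*t^5 + 375*t^4 - 2500*t^3 + 9375*t^2 - 18750*t + 15625)

E[X^2] = D^2[M](0) = 4/5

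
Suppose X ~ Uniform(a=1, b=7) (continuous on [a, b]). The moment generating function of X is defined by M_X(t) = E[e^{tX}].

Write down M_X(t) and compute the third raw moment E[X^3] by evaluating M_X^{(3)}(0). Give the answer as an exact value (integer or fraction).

M_X(t) = (e^(7*t) - e^(t))/(6*t)
M′(t) = (7*t*e^(7*t) - t*e^(t) - e^(7*t) + e^(t))/(6*t^2)
M′′(t) = (49*t^2*e^(7*t) - t^2*e^(t) - 14*t*e^(7*t) + 2*t*e^(t) + 2*e^(7*t) - 2*e^(t))/(6*t^3)
M′′′(t) = (343*t^3*e^(7*t) - t^3*e^(t) - 147*t^2*e^(7*t) + 3*t^2*e^(t) + 42*t*e^(7*t) - 6*t*e^(t) - 6*e^(7*t) + 6*e^(t))/(6*t^4)

E[X^3] = M′′′(0) = 100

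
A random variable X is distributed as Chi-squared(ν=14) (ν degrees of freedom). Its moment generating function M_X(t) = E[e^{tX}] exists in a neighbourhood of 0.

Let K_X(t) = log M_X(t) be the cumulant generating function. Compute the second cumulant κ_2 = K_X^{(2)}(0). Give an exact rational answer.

M_X(t) = (1 - 2*t)^(-7)
K_X(t) = log M_X(t) = -7*log(1 - 2*t)
K′(t) = -14/(2*t - 1)
K′′(t) = 28/(4*t^2 - 4*t + 1)

κ_2 = K′′(0) = 28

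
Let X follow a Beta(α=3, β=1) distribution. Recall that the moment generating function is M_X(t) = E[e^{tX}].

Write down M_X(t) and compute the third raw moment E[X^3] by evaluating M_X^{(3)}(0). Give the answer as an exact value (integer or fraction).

E[X^3] = D^3[M](0) = 1/2

M_X(t) = ₁F₁(3; 4; t)
D^3[M](t) = ₁F₁(6; 7; t)/2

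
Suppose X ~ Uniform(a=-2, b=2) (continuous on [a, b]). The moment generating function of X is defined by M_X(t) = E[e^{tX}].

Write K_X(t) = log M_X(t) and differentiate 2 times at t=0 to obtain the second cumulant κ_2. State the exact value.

κ_2 = K′′(0) = 4/3

M_X(t) = (e^(2*t) - e^(-2*t))/(4*t)
K_X(t) = log M_X(t) = -log(t) + log(e^(2*t) - e^(-2*t)) - 2*log(2)
K′(t) = (2*t*e^(4*t) + 2*t - e^(4*t) + 1)/(t*e^(4*t) - t)
K′′(t) = (-16*t^2*e^(4*t) + e^(8*t) - 2*e^(4*t) + 1)/(t^2*e^(8*t) - 2*t^2*e^(4*t) + t^2)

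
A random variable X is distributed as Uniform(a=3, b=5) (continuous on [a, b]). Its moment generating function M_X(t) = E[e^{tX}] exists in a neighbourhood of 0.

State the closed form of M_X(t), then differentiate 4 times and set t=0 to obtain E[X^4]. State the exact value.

E[X^4] = d^4M/dt^4 |_{t=0} = 1441/5

M_X(t) = (e^(5*t) - e^(3*t))/(2*t)
dM/dt = (5*t*e^(5*t) - 3*t*e^(3*t) - e^(5*t) + e^(3*t))/(2*t^2)
d^2M/dt^2 = (25*t^2*e^(5*t) - 9*t^2*e^(3*t) - 10*t*e^(5*t) + 6*t*e^(3*t) + 2*e^(5*t) - 2*e^(3*t))/(2*t^3)
d^3M/dt^3 = (125*t^3*e^(5*t) - 27*t^3*e^(3*t) - 75*t^2*e^(5*t) + 27*t^2*e^(3*t) + 30*t*e^(5*t) - 18*t*e^(3*t) - 6*e^(5*t) + 6*e^(3*t))/(2*t^4)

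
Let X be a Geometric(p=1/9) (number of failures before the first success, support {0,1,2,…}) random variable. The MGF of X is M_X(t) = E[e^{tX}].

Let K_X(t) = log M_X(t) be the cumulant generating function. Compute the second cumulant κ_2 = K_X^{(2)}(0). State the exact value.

M_X(t) = 1/(9*(1 - 8*e^(t)/9))
K_X(t) = log M_X(t) = -log(1 - 8*e^(t)/9) - 2*log(3)
K^(2)(t) = 72*e^(t)/(64*e^(2*t) - 144*e^(t) + 81)

κ_2 = K^(2)(0) = 72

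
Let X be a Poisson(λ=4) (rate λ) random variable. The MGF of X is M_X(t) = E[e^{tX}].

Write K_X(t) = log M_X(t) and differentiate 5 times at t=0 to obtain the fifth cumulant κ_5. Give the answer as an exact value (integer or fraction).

κ_5 = d^5K/dt^5 |_{t=0} = 4

M_X(t) = e^(4*e^(t) - 4)
K_X(t) = log M_X(t) = 4*e^(t) - 4
dK/dt = 4*e^(t)
d^2K/dt^2 = 4*e^(t)
d^3K/dt^3 = 4*e^(t)
d^4K/dt^4 = 4*e^(t)
d^5K/dt^5 = 4*e^(t)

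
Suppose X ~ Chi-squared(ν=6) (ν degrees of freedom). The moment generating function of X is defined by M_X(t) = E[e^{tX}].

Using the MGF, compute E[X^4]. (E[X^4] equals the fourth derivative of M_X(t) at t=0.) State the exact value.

E[X^4] = M^(4)(0) = 5760

M_X(t) = (1 - 2*t)^(-3)
M^(4)(t) = -5760/(128*t^7 - 448*t^6 + 672*t^5 - 560*t^4 + 280*t^3 - 84*t^2 + 14*t - 1)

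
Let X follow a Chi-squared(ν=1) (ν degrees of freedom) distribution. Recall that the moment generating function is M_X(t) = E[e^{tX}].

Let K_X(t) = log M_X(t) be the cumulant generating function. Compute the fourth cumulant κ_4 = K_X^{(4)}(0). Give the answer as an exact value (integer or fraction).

κ_4 = d^4K/dt^4 |_{t=0} = 48

M_X(t) = 1/√(1 - 2*t)
K_X(t) = log M_X(t) = -log(1 - 2*t)/2
dK/dt = -1/(2*t - 1)
d^2K/dt^2 = 2/(4*t^2 - 4*t + 1)
d^3K/dt^3 = -8/(8*t^3 - 12*t^2 + 6*t - 1)
d^4K/dt^4 = 48/(16*t^4 - 32*t^3 + 24*t^2 - 8*t + 1)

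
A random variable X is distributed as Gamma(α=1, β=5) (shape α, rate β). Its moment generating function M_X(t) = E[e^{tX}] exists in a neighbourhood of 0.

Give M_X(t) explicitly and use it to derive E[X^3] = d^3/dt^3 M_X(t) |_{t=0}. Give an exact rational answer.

E[X^3] = M^(3)(0) = 6/125

M_X(t) = 5/(5 - t)
M^(3)(t) = 30/(t^4 - 20*t^3 + 150*t^2 - 500*t + 625)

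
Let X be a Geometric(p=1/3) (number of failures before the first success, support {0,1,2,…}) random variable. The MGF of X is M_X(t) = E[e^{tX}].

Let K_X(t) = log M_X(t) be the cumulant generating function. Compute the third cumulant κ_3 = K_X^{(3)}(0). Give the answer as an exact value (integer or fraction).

M_X(t) = 1/(3*(1 - 2*e^(t)/3))
K_X(t) = log M_X(t) = -log(1 - 2*e^(t)/3) - log(3)
K′(t) = -2*e^(t)/(2*e^(t) - 3)
K′′(t) = 6*e^(t)/(4*e^(2*t) - 12*e^(t) + 9)
K′′′(t) = (-12*e^(2*t) - 18*e^(t))/(8*e^(3*t) - 36*e^(2*t) + 54*e^(t) - 27)

κ_3 = K′′′(0) = 30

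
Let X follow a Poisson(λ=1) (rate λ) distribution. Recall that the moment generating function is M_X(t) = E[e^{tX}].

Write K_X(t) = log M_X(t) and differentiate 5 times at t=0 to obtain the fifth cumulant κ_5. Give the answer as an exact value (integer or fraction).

κ_5 = K^(5)(0) = 1

M_X(t) = e^(e^(t) - 1)
K_X(t) = log M_X(t) = e^(t) - 1
K^(5)(t) = e^(t)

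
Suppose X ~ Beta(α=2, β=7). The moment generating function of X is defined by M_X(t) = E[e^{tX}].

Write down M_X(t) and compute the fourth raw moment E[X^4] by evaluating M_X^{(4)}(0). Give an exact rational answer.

M_X(t) = ₁F₁(2; 9; t)
M^(4)(t) = ₁F₁(6; 13; t)/99

E[X^4] = M^(4)(0) = 1/99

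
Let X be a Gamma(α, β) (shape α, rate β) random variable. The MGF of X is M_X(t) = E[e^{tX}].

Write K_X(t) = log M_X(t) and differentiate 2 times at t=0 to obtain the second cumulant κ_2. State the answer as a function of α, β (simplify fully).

κ_2 = d^2K/dt^2 |_{t=0} = α/β^2

M_X(t) = (β/(β - t))^α
K_X(t) = log M_X(t) = α*(log(β) - log(β - t))
dK/dt = -α/(-β + t)
d^2K/dt^2 = α/(β^2 - 2*β*t + t^2)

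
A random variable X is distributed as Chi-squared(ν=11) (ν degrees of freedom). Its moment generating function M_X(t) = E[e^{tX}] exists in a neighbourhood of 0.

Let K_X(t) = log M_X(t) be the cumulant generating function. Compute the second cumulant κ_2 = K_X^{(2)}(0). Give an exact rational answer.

M_X(t) = (1 - 2*t)^(-11/2)
K_X(t) = log M_X(t) = -11*log(1 - 2*t)/2
K^(2)(t) = 22/(4*t^2 - 4*t + 1)

κ_2 = K^(2)(0) = 22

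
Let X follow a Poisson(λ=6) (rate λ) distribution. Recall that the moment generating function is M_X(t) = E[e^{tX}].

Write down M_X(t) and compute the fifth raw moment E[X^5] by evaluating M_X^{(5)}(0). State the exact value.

E[X^5] = d^5M/dt^5 |_{t=0} = 26682

M_X(t) = e^(6*e^(t) - 6)
dM/dt = 6*e^(-6)*e^(t)*e^(6*e^(t))
d^2M/dt^2 = (36*e^(2*t)*e^(6*e^(t)) + 6*e^(t)*e^(6*e^(t)))*e^(-6)
d^3M/dt^3 = (216*e^(3*t)*e^(6*e^(t)) + 108*e^(2*t)*e^(6*e^(t)) + 6*e^(t)*e^(6*e^(t)))*e^(-6)
d^4M/dt^4 = (1296*e^(4*t)*e^(6*e^(t)) + 1296*e^(3*t)*e^(6*e^(t)) + 252*e^(2*t)*e^(6*e^(t)) + 6*e^(t)*e^(6*e^(t)))*e^(-6)
d^5M/dt^5 = (7776*e^(5*t)*e^(6*e^(t)) + 12960*e^(4*t)*e^(6*e^(t)) + 5400*e^(3*t)*e^(6*e^(t)) + 540*e^(2*t)*e^(6*e^(t)) + 6*e^(t)*e^(6*e^(t)))*e^(-6)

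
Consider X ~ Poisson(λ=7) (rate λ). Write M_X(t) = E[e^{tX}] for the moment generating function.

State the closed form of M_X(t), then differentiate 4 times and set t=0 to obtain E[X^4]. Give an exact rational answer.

M_X(t) = e^(7*e^(t) - 7)
D^4[M](t) = (2401*e^(4*t)*e^(7*e^(t)) + 2058*e^(3*t)*e^(7*e^(t)) + 343*e^(2*t)*e^(7*e^(t)) + 7*e^(t)*e^(7*e^(t)))*e^(-7)

E[X^4] = D^4[M](0) = 4809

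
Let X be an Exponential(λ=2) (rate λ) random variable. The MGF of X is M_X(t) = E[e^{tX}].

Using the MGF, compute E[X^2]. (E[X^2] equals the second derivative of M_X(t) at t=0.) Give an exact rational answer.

E[X^2] = M′′(0) = 1/2

M_X(t) = 2/(2 - t)
M′(t) = 2/(t^2 - 4*t + 4)
M′′(t) = -4/(t^3 - 6*t^2 + 12*t - 8)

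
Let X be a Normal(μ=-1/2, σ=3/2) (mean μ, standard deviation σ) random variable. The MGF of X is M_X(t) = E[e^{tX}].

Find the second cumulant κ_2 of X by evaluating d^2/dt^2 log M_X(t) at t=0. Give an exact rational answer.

M_X(t) = e^(9*t^2/8 - t/2)
K_X(t) = log M_X(t) = 9*t^2/8 - t/2
dK/dt = 9*t/4 - 1/2
d^2K/dt^2 = 9/4

κ_2 = d^2K/dt^2 |_{t=0} = 9/4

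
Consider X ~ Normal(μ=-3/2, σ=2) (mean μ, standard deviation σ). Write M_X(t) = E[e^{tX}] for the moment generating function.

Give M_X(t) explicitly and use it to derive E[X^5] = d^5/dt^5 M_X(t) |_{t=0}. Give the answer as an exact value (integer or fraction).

E[X^5] = M′′′′′(0) = -16083/32

M_X(t) = e^(2*t^2 - 3*t/2)
M′(t) = 4*t*e^(-3*t/2)*e^(2*t^2) - 3*e^(-3*t/2)*e^(2*t^2)/2
M′′(t) = (64*t^2*e^(2*t^2) - 48*t*e^(2*t^2) + 25*e^(2*t^2))*e^(-3*t/2)/4
M′′′(t) = (512*t^3*e^(2*t^2) - 576*t^2*e^(2*t^2) + 600*t*e^(2*t^2) - 171*e^(2*t^2))*e^(-3*t/2)/8
M′′′′(t) = (4096*t^4*e^(2*t^2) - 6144*t^3*e^(2*t^2) + 9600*t^2*e^(2*t^2) - 5472*t*e^(2*t^2) + 1713*e^(2*t^2))*e^(-3*t/2)/16
M′′′′′(t) = (32768*t^5*e^(2*t^2) - 61440*t^4*e^(2*t^2) + 128000*t^3*e^(2*t^2) - 109440*t^2*e^(2*t^2) + 68520*t*e^(2*t^2) - 16083*e^(2*t^2))*e^(-3*t/2)/32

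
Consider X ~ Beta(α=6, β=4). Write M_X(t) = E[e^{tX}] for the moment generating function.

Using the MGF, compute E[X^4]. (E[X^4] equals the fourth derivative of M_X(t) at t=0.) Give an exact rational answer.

E[X^4] = M^(4)(0) = 126/715

M_X(t) = ₁F₁(6; 10; t)
M^(4)(t) = 126*₁F₁(10; 14; t)/715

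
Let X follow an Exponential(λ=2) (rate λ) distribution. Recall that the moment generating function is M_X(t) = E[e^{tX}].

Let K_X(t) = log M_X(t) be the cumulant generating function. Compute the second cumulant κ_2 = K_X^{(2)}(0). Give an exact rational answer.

κ_2 = K^(2)(0) = 1/4

M_X(t) = 2/(2 - t)
K_X(t) = log M_X(t) = -log(2 - t) + log(2)
K^(2)(t) = 1/(t^2 - 4*t + 4)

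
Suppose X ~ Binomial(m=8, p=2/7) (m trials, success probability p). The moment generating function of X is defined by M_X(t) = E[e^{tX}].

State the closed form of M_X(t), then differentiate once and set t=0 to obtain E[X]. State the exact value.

M_X(t) = (2*e^(t)/7 + 5/7)^8

E[X] = D[M](0) = 16/7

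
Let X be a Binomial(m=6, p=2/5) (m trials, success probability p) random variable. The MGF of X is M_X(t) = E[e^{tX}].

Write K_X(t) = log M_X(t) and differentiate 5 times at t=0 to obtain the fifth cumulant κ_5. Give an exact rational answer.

M_X(t) = (2*e^(t)/5 + 3/5)^6
K_X(t) = log M_X(t) = 6*log(2*e^(t)/5 + 3/5)
K^(5)(t) = (-288*e^(4*t) + 4752*e^(3*t) - 7128*e^(2*t) + 972*e^(t))/(32*e^(5*t) + 240*e^(4*t) + 720*e^(3*t) + 1080*e^(2*t) + 810*e^(t) + 243)

κ_5 = K^(5)(0) = -1692/3125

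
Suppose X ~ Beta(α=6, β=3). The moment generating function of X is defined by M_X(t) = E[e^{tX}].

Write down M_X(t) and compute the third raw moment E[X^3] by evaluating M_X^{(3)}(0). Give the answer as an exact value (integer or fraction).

E[X^3] = M^(3)(0) = 56/165

M_X(t) = ₁F₁(6; 9; t)
M^(3)(t) = 56*₁F₁(9; 12; t)/165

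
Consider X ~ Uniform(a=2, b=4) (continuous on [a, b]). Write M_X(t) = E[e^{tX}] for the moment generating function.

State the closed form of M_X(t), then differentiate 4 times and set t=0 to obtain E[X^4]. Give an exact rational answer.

E[X^4] = D^4[M](0) = 496/5

M_X(t) = (e^(4*t) - e^(2*t))/(2*t)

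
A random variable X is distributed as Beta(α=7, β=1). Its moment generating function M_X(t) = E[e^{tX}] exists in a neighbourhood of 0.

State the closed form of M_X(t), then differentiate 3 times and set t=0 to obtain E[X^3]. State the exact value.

E[X^3] = D^3[M](0) = 7/10

M_X(t) = ₁F₁(7; 8; t)
D^3[M](t) = 7*₁F₁(10; 11; t)/10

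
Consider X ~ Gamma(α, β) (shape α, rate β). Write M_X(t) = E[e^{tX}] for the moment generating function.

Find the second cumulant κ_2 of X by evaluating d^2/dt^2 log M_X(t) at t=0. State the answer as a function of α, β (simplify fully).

M_X(t) = (β/(β - t))^α
K_X(t) = log M_X(t) = α*(log(β) - log(β - t))
dK/dt = -α/(-β + t)
d^2K/dt^2 = α/(β^2 - 2*β*t + t^2)

κ_2 = d^2K/dt^2 |_{t=0} = α/β^2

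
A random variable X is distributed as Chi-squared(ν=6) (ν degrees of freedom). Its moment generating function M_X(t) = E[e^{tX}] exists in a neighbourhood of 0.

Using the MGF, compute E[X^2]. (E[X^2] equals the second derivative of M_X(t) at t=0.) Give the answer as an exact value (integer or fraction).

M_X(t) = (1 - 2*t)^(-3)
M′(t) = 6/(16*t^4 - 32*t^3 + 24*t^2 - 8*t + 1)
M′′(t) = -48/(32*t^5 - 80*t^4 + 80*t^3 - 40*t^2 + 10*t - 1)

E[X^2] = M′′(0) = 48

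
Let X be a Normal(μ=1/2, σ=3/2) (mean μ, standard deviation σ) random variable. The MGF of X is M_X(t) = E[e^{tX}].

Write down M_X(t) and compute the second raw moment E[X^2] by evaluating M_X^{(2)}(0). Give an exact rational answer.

M_X(t) = e^(9*t^2/8 + t/2)
dM/dt = 9*t*e^(t/2)*e^(9*t^2/8)/4 + e^(t/2)*e^(9*t^2/8)/2
d^2M/dt^2 = 81*t^2*e^(t/2)*e^(9*t^2/8)/16 + 9*t*e^(t/2)*e^(9*t^2/8)/4 + 5*e^(t/2)*e^(9*t^2/8)/2

E[X^2] = d^2M/dt^2 |_{t=0} = 5/2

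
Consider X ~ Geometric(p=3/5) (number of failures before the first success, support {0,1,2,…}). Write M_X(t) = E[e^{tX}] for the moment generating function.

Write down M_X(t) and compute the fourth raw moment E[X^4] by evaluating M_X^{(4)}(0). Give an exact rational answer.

E[X^4] = M′′′′(0) = 602/27

M_X(t) = 3/(5*(1 - 2*e^(t)/5))
M′(t) = 6*e^(t)/(4*e^(2*t) - 20*e^(t) + 25)
M′′(t) = (-12*e^(2*t) - 30*e^(t))/(8*e^(3*t) - 60*e^(2*t) + 150*e^(t) - 125)
M′′′(t) = (24*e^(3*t) + 240*e^(2*t) + 150*e^(t))/(16*e^(4*t) - 160*e^(3*t) + 600*e^(2*t) - 1000*e^(t) + 625)
M′′′′(t) = (-48*e^(4*t) - 1320*e^(3*t) - 3300*e^(2*t) - 750*e^(t))/(32*e^(5*t) - 400*e^(4*t) + 2000*e^(3*t) - 5000*e^(2*t) + 6250*e^(t) - 3125)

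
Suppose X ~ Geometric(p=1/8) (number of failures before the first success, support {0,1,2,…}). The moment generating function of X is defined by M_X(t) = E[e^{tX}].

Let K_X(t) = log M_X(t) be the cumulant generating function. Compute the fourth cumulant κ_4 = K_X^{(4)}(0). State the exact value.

κ_4 = K^(4)(0) = 18872

M_X(t) = 1/(8*(1 - 7*e^(t)/8))
K_X(t) = log M_X(t) = -log(1 - 7*e^(t)/8) - 3*log(2)
K^(4)(t) = (2744*e^(3*t) + 12544*e^(2*t) + 3584*e^(t))/(2401*e^(4*t) - 10976*e^(3*t) + 18816*e^(2*t) - 14336*e^(t) + 4096)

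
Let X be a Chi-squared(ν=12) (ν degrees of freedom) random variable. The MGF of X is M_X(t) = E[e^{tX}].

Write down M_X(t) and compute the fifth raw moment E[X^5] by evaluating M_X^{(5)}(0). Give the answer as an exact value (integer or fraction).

E[X^5] = M^(5)(0) = 967680

M_X(t) = (1 - 2*t)^(-6)
M^(5)(t) = -967680/(2048*t^11 - 11264*t^10 + 28160*t^9 - 42240*t^8 + 42240*t^7 - 29568*t^6 + 14784*t^5 - 5280*t^4 + 1320*t^3 - 220*t^2 + 22*t - 1)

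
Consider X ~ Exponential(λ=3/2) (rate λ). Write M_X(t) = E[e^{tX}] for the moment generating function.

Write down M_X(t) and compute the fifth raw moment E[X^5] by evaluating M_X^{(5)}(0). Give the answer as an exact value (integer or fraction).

M_X(t) = 3/(2*(3/2 - t))
M′(t) = 6/(4*t^2 - 12*t + 9)
M′′(t) = -24/(8*t^3 - 36*t^2 + 54*t - 27)
M′′′(t) = 144/(16*t^4 - 96*t^3 + 216*t^2 - 216*t + 81)
M′′′′(t) = -1152/(32*t^5 - 240*t^4 + 720*t^3 - 1080*t^2 + 810*t - 243)
M′′′′′(t) = 11520/(64*t^6 - 576*t^5 + 2160*t^4 - 4320*t^3 + 4860*t^2 - 2916*t + 729)

E[X^5] = M′′′′′(0) = 1280/81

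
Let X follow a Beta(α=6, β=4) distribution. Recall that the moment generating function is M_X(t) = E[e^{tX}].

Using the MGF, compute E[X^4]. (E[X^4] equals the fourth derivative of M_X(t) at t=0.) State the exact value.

E[X^4] = d^4M/dt^4 |_{t=0} = 126/715

M_X(t) = ₁F₁(6; 10; t)
dM/dt = 3*₁F₁(7; 11; t)/5
d^2M/dt^2 = 21*₁F₁(8; 12; t)/55
d^3M/dt^3 = 14*₁F₁(9; 13; t)/55
d^4M/dt^4 = 126*₁F₁(10; 14; t)/715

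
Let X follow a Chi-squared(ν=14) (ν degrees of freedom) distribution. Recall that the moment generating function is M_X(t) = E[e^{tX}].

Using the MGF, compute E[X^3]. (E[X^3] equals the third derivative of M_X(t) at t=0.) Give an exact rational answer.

M_X(t) = (1 - 2*t)^(-7)
M′(t) = 14/(256*t^8 - 1024*t^7 + 1792*t^6 - 1792*t^5 + 1120*t^4 - 448*t^3 + 112*t^2 - 16*t + 1)
M′′(t) = -224/(512*t^9 - 2304*t^8 + 4608*t^7 - 5376*t^6 + 4032*t^5 - 2016*t^4 + 672*t^3 - 144*t^2 + 18*t - 1)
M′′′(t) = 4032/(1024*t^10 - 5120*t^9 + 11520*t^8 - 15360*t^7 + 13440*t^6 - 8064*t^5 + 3360*t^4 - 960*t^3 + 180*t^2 - 20*t + 1)

E[X^3] = M′′′(0) = 4032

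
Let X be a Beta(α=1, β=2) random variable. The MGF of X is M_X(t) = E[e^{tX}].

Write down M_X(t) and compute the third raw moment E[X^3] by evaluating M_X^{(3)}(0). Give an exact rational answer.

M_X(t) = ₁F₁(1; 3; t)
M^(3)(t) = ₁F₁(4; 6; t)/10

E[X^3] = M^(3)(0) = 1/10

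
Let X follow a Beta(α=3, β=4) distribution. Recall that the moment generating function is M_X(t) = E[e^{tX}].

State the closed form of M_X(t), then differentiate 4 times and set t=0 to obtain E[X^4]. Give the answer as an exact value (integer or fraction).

E[X^4] = M′′′′(0) = 1/14

M_X(t) = ₁F₁(3; 7; t)
M′(t) = 3*₁F₁(4; 8; t)/7
M′′(t) = 3*₁F₁(5; 9; t)/14
M′′′(t) = 5*₁F₁(6; 10; t)/42
M′′′′(t) = ₁F₁(7; 11; t)/14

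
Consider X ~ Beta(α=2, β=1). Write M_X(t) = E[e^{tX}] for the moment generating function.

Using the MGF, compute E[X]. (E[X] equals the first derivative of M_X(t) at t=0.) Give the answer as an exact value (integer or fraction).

M_X(t) = ₁F₁(2; 3; t)
M′(t) = 2*₁F₁(3; 4; t)/3

E[X] = M′(0) = 2/3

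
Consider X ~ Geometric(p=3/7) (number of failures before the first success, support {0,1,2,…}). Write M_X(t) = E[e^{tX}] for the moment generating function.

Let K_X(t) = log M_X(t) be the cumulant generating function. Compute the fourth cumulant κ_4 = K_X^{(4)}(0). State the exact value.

M_X(t) = 3/(7*(1 - 4*e^(t)/7))
K_X(t) = log M_X(t) = -log(1 - 4*e^(t)/7) - log(7) + log(3)
K^(4)(t) = (448*e^(3*t) + 3136*e^(2*t) + 1372*e^(t))/(256*e^(4*t) - 1792*e^(3*t) + 4704*e^(2*t) - 5488*e^(t) + 2401)

κ_4 = K^(4)(0) = 1652/27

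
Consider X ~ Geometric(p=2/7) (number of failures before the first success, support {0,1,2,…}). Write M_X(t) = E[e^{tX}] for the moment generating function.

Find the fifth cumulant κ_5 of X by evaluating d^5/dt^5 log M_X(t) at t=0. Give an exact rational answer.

κ_5 = d^5K/dt^5 |_{t=0} = 5565

M_X(t) = 2/(7*(1 - 5*e^(t)/7))
K_X(t) = log M_X(t) = -log(1 - 5*e^(t)/7) - log(7) + log(2)
dK/dt = -5*e^(t)/(5*e^(t) - 7)
d^2K/dt^2 = 35*e^(t)/(25*e^(2*t) - 70*e^(t) + 49)
d^3K/dt^3 = (-175*e^(2*t) - 245*e^(t))/(125*e^(3*t) - 525*e^(2*t) + 735*e^(t) - 343)
d^4K/dt^4 = (875*e^(3*t) + 4900*e^(2*t) + 1715*e^(t))/(625*e^(4*t) - 3500*e^(3*t) + 7350*e^(2*t) - 6860*e^(t) + 2401)
d^5K/dt^5 = (-4375*e^(4*t) - 67375*e^(3*t) - 94325*e^(2*t) - 12005*e^(t))/(3125*e^(5*t) - 21875*e^(4*t) + 61250*e^(3*t) - 85750*e^(2*t) + 60025*e^(t) - 16807)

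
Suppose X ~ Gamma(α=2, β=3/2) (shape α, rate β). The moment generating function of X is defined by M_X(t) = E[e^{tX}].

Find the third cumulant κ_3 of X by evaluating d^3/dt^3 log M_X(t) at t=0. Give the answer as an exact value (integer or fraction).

κ_3 = d^3K/dt^3 |_{t=0} = 32/27

M_X(t) = 9/(4*(3/2 - t)^2)
K_X(t) = log M_X(t) = -2*log(3/2 - t) - 2*log(2) + 2*log(3)
dK/dt = -4/(2*t - 3)
d^2K/dt^2 = 8/(4*t^2 - 12*t + 9)
d^3K/dt^3 = -32/(8*t^3 - 36*t^2 + 54*t - 27)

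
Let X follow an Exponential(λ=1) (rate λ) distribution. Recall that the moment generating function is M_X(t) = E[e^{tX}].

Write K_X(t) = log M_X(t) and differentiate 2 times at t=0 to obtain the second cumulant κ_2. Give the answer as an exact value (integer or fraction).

κ_2 = d^2K/dt^2 |_{t=0} = 1

M_X(t) = 1/(1 - t)
K_X(t) = log M_X(t) = -log(1 - t)
dK/dt = -1/(t - 1)
d^2K/dt^2 = 1/(t^2 - 2*t + 1)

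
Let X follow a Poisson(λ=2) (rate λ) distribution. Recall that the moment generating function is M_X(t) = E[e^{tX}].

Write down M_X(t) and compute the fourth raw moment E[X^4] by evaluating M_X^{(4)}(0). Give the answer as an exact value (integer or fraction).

E[X^4] = d^4M/dt^4 |_{t=0} = 94

M_X(t) = e^(2*e^(t) - 2)
dM/dt = 2*e^(-2)*e^(t)*e^(2*e^(t))
d^2M/dt^2 = (4*e^(2*t)*e^(2*e^(t)) + 2*e^(t)*e^(2*e^(t)))*e^(-2)
d^3M/dt^3 = (8*e^(3*t)*e^(2*e^(t)) + 12*e^(2*t)*e^(2*e^(t)) + 2*e^(t)*e^(2*e^(t)))*e^(-2)
d^4M/dt^4 = (16*e^(4*t)*e^(2*e^(t)) + 48*e^(3*t)*e^(2*e^(t)) + 28*e^(2*t)*e^(2*e^(t)) + 2*e^(t)*e^(2*e^(t)))*e^(-2)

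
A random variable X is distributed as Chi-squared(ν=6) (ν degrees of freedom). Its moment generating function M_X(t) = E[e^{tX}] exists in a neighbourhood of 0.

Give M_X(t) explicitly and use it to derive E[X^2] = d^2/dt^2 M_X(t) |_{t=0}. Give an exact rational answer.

E[X^2] = M′′(0) = 48

M_X(t) = (1 - 2*t)^(-3)
M′(t) = 6/(16*t^4 - 32*t^3 + 24*t^2 - 8*t + 1)
M′′(t) = -48/(32*t^5 - 80*t^4 + 80*t^3 - 40*t^2 + 10*t - 1)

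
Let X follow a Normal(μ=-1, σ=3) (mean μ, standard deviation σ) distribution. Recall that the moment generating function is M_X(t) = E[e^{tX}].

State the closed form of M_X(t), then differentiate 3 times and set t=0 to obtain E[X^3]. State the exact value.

M_X(t) = e^(9*t^2/2 - t)
dM/dt = 9*t*e^(-t)*e^(9*t^2/2) - e^(-t)*e^(9*t^2/2)
d^2M/dt^2 = (81*t^2*e^(9*t^2/2) - 18*t*e^(9*t^2/2) + 10*e^(9*t^2/2))*e^(-t)
d^3M/dt^3 = (729*t^3*e^(9*t^2/2) - 243*t^2*e^(9*t^2/2) + 270*t*e^(9*t^2/2) - 28*e^(9*t^2/2))*e^(-t)

E[X^3] = d^3M/dt^3 |_{t=0} = -28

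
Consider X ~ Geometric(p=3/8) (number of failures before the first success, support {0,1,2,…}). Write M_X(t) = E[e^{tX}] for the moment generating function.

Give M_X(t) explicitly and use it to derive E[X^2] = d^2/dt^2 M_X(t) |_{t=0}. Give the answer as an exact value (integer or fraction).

E[X^2] = M′′(0) = 65/9

M_X(t) = 3/(8*(1 - 5*e^(t)/8))
M′(t) = 15*e^(t)/(25*e^(2*t) - 80*e^(t) + 64)
M′′(t) = (-75*e^(2*t) - 120*e^(t))/(125*e^(3*t) - 600*e^(2*t) + 960*e^(t) - 512)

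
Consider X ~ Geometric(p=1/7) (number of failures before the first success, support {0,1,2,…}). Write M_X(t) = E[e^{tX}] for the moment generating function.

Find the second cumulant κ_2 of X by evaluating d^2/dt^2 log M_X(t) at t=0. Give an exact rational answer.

M_X(t) = 1/(7*(1 - 6*e^(t)/7))
K_X(t) = log M_X(t) = -log(1 - 6*e^(t)/7) - log(7)
K^(2)(t) = 42*e^(t)/(36*e^(2*t) - 84*e^(t) + 49)

κ_2 = K^(2)(0) = 42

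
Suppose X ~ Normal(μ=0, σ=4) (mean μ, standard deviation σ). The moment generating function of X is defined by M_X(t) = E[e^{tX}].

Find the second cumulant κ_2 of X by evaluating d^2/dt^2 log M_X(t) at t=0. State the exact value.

κ_2 = K′′(0) = 16

M_X(t) = e^(8*t^2)
K_X(t) = log M_X(t) = 8*t^2
K′(t) = 16*t
K′′(t) = 16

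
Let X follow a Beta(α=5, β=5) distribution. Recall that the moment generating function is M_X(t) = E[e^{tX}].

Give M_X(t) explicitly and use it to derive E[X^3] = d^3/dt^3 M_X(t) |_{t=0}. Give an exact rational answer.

E[X^3] = d^3M/dt^3 |_{t=0} = 7/44

M_X(t) = ₁F₁(5; 10; t)
dM/dt = ₁F₁(6; 11; t)/2
d^2M/dt^2 = 3*₁F₁(7; 12; t)/11
d^3M/dt^3 = 7*₁F₁(8; 13; t)/44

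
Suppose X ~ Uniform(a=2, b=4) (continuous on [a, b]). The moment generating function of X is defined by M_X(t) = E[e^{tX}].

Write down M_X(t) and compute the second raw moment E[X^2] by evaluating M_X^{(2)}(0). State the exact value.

E[X^2] = M^(2)(0) = 28/3

M_X(t) = (e^(4*t) - e^(2*t))/(2*t)
M^(2)(t) = (8*t^2*e^(4*t) - 2*t^2*e^(2*t) - 4*t*e^(4*t) + 2*t*e^(2*t) + e^(4*t) - e^(2*t))/t^3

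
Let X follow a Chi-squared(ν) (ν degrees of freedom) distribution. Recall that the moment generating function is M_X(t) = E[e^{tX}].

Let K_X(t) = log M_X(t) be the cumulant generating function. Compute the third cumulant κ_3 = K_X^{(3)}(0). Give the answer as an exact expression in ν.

κ_3 = K^(3)(0) = 8*ν

M_X(t) = (1 - 2*t)^(-ν/2)
K_X(t) = log M_X(t) = -ν*log(1 - 2*t)/2
K^(3)(t) = -8*ν/(8*t^3 - 12*t^2 + 6*t - 1)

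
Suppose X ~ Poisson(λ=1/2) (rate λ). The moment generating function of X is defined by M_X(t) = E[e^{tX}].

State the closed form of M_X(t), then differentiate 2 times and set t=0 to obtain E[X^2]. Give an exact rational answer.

E[X^2] = M^(2)(0) = 3/4

M_X(t) = e^(e^(t)/2 - 1/2)
M^(2)(t) = (e^(2*t)*e^(e^(t)/2) + 2*e^(t)*e^(e^(t)/2))*e^(-1/2)/4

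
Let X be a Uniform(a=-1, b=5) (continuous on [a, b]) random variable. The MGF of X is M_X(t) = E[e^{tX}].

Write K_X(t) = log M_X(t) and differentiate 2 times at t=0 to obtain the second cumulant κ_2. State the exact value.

κ_2 = K^(2)(0) = 3

M_X(t) = (e^(5*t) - e^(-t))/(6*t)
K_X(t) = log M_X(t) = -log(t) + log(e^(5*t) - e^(-t)) - log(6)
K^(2)(t) = (-36*t^2*e^(6*t) + e^(12*t) - 2*e^(6*t) + 1)/(t^2*e^(12*t) - 2*t^2*e^(6*t) + t^2)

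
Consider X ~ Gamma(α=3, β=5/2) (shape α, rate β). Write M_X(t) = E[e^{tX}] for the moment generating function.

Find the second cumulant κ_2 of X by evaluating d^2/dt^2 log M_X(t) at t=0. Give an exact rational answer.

κ_2 = K^(2)(0) = 12/25

M_X(t) = 125/(8*(5/2 - t)^3)
K_X(t) = log M_X(t) = -3*log(5/2 - t) - 3*log(2) + 3*log(5)
K^(2)(t) = 12/(4*t^2 - 20*t + 25)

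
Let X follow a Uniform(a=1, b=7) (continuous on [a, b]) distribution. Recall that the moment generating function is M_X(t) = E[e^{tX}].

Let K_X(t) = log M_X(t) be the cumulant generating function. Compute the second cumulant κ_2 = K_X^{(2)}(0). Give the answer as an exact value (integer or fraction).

κ_2 = K^(2)(0) = 3

M_X(t) = (e^(7*t) - e^(t))/(6*t)
K_X(t) = log M_X(t) = -log(t) + log(e^(7*t) - e^(t)) - log(6)
K^(2)(t) = (-36*t^2*e^(6*t) + e^(12*t) - 2*e^(6*t) + 1)/(t^2*e^(12*t) - 2*t^2*e^(6*t) + t^2)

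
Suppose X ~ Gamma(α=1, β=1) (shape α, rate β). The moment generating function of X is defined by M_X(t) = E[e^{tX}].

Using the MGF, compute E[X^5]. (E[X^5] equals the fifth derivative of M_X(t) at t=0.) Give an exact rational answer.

M_X(t) = 1/(1 - t)
M′(t) = 1/(t^2 - 2*t + 1)
M′′(t) = -2/(t^3 - 3*t^2 + 3*t - 1)
M′′′(t) = 6/(t^4 - 4*t^3 + 6*t^2 - 4*t + 1)
M′′′′(t) = -24/(t^5 - 5*t^4 + 10*t^3 - 10*t^2 + 5*t - 1)
M′′′′′(t) = 120/(t^6 - 6*t^5 + 15*t^4 - 20*t^3 + 15*t^2 - 6*t + 1)

E[X^5] = M′′′′′(0) = 120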